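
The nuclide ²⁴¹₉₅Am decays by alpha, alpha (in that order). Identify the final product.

Start: (A, Z) = (241, 95).
After α: (237, 93).
After α: (233, 91).
Z = 91 is protactinium.

Pa-233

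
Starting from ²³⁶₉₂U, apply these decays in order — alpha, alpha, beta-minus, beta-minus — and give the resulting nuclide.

Start: (A, Z) = (236, 92).
After α: (232, 90).
After α: (228, 88).
After β⁻: (228, 89).
After β⁻: (228, 90).
Z = 90 is thorium.

Th-228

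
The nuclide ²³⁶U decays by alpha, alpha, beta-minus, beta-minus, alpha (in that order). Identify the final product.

Ra-224

Start: (A, Z) = (236, 92).
After α: (232, 90).
After α: (228, 88).
After β⁻: (228, 89).
After β⁻: (228, 90).
After α: (224, 88).
Z = 88 is radium.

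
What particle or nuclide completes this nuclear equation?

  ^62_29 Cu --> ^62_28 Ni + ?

Conserve mass number: 62 = 62 + A, so A = 0.
Conserve atomic number: 29 = 28 + Z, so Z = 1.
A = 0 and Z = 1 is ^0_1 e — a positron.

positron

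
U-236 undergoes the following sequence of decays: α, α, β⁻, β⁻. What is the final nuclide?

Th-228

Start: (A, Z) = (236, 92).
After α: (232, 90).
After α: (228, 88).
After β⁻: (228, 89).
After β⁻: (228, 90).
Z = 90 is thorium.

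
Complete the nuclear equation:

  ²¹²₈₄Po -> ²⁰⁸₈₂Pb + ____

alpha particle

Conserve mass number: 212 = 208 + A, so A = 4.
Conserve atomic number: 84 = 82 + Z, so Z = 2.
A = 4 and Z = 2 is ⁴₂He — an alpha particle.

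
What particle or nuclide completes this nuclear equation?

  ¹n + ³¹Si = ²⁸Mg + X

Conserve mass number: 1 + 31 = 28 + A, so A = 4.
Conserve atomic number: 0 + 14 = 12 + Z, so Z = 2.
A = 4 and Z = 2 is ⁴He — an alpha particle.

alpha particle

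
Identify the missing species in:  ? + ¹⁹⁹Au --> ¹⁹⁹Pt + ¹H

Conserve mass number: A + 199 = 199 + 1, so A = 1.
Conserve atomic number: Z + 79 = 78 + 1, so Z = 0.
A = 1 and Z = 0 is ¹n — a neutron.

neutron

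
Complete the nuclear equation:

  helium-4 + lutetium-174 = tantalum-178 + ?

Conserve mass number: 4 + 174 = 178 + A, so A = 0.
Conserve atomic number: 2 + 71 = 73 + Z, so Z = 0.
A = 0 and Z = 0 is γ — a gamma ray.

gamma ray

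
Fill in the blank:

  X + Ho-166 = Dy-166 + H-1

Conserve mass number: A + 166 = 166 + 1, so A = 1.
Conserve atomic number: Z + 67 = 66 + 1, so Z = 0.
A = 1 and Z = 0 is n — a neutron.

neutron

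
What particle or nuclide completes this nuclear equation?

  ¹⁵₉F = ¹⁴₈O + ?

Conserve mass number: 15 = 14 + A, so A = 1.
Conserve atomic number: 9 = 8 + Z, so Z = 1.
A = 1 and Z = 1 is ¹₁H — a proton.

proton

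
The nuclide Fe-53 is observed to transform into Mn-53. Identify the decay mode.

ΔA = 53 − 53 = 0; ΔZ = 25 − 26 = -1.
A is unchanged and Z drops by 1 — a proton has become a neutron (β⁺ emission or electron capture).

beta-plus decay or electron capture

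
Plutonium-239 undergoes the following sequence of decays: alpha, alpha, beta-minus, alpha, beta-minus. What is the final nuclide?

Th-227

Start: (A, Z) = (239, 94).
After α: (235, 92).
After α: (231, 90).
After β⁻: (231, 91).
After α: (227, 89).
After β⁻: (227, 90).
Z = 90 is thorium.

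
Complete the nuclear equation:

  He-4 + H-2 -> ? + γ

Conserve mass number: 4 + 2 = A + 0, so A = 6.
Conserve atomic number: 2 + 1 = Z + 0, so Z = 3.
Z = 3 is lithium, so the species is Li-6.

Li-6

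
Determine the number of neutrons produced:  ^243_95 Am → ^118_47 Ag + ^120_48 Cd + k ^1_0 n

5

Conserve mass number: 243 = 118 + 120 + k, so k = 243 − 238 = 5.
Check atomic number: 95 = 47 + 48 + 0 = 95. ✓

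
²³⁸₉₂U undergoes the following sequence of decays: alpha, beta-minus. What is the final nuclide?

Start: (A, Z) = (238, 92).
After α: (234, 90).
After β⁻: (234, 91).
Z = 91 is protactinium.

Pa-234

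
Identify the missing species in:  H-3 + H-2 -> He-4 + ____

Conserve mass number: 3 + 2 = 4 + A, so A = 1.
Conserve atomic number: 1 + 1 = 2 + Z, so Z = 0.
A = 1 and Z = 0 is n — a neutron.

neutron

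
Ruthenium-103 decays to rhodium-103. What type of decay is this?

beta-minus decay

ΔA = 103 − 103 = 0; ΔZ = 45 − 44 = +1.
A is unchanged and Z rises by 1 — a neutron has become a proton (β⁻ decay).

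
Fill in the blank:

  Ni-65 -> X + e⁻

Cu-65

Conserve mass number: 65 = A + 0, so A = 65.
Conserve atomic number: 28 = Z − 1, so Z = 29.
Z = 29 is copper, so the species is Cu-65.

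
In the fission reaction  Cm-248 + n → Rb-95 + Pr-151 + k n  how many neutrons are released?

Conserve mass number: 249 = 95 + 151 + k, so k = 249 − 246 = 3.
Check atomic number: 96 = 37 + 59 + 0 = 96. ✓

3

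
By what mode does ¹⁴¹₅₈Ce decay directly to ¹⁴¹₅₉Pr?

beta-minus decay

ΔA = 141 − 141 = 0; ΔZ = 59 − 58 = +1.
A is unchanged and Z rises by 1 — a neutron has become a proton (β⁻ decay).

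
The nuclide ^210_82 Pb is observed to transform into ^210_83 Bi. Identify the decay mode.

beta-minus decay

ΔA = 210 − 210 = 0; ΔZ = 83 − 82 = +1.
A is unchanged and Z rises by 1 — a neutron has become a proton (β⁻ decay).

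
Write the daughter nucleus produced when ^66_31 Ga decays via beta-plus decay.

Zn-66

Beta-plus decay: mass number changes by +0, atomic number by -1.
A: 66 = 66; Z: 31 − 1 = 30.
Z = 30 is zinc, so the daughter is ^66_30 Zn.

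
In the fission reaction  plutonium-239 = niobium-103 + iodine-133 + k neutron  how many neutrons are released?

Conserve mass number: 239 = 103 + 133 + k, so k = 239 − 236 = 3.
Check atomic number: 94 = 41 + 53 + 0 = 94. ✓

3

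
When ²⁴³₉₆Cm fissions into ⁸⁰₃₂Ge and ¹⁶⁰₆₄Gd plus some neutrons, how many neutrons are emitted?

3

Conserve mass number: 243 = 80 + 160 + k, so k = 243 − 240 = 3.
Check atomic number: 96 = 32 + 64 + 0 = 96. ✓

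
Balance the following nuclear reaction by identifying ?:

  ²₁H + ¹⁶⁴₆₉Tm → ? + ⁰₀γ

Yb-166

Conserve mass number: 2 + 164 = A + 0, so A = 166.
Conserve atomic number: 1 + 69 = Z + 0, so Z = 70.
Z = 70 is ytterbium, so the species is ¹⁶⁶₇₀Yb.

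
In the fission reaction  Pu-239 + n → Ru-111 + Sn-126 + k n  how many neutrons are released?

3

Conserve mass number: 240 = 111 + 126 + k, so k = 240 − 237 = 3.
Check atomic number: 94 = 44 + 50 + 0 = 94. ✓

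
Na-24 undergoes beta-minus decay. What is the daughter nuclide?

Mg-24

Beta-minus decay: mass number changes by +0, atomic number by +1.
A: 24 = 24; Z: 11 + 1 = 12.
Z = 12 is magnesium, so the daughter is Mg-24.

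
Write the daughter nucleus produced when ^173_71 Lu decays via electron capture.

Yb-173

Electron capture: mass number changes by +0, atomic number by -1.
A: 173 = 173; Z: 71 − 1 = 70.
Z = 70 is ytterbium, so the daughter is ^173_70 Yb.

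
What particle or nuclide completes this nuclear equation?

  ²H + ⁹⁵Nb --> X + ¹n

Conserve mass number: 2 + 95 = A + 1, so A = 96.
Conserve atomic number: 1 + 41 = Z + 0, so Z = 42.
Z = 42 is molybdenum, so the species is ⁹⁶Mo.

Mo-96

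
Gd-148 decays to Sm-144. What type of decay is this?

alpha decay

ΔA = 144 − 148 = -4; ΔZ = 62 − 64 = -2.
A drops by 4 and Z drops by 2 — the signature of alpha emission.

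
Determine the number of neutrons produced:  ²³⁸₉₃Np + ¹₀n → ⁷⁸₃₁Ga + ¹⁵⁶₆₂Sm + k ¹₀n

Conserve mass number: 239 = 78 + 156 + k, so k = 239 − 234 = 5.
Check atomic number: 93 = 31 + 62 + 0 = 93. ✓

5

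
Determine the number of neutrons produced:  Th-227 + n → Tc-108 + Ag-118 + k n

2

Conserve mass number: 228 = 108 + 118 + k, so k = 228 − 226 = 2.
Check atomic number: 90 = 43 + 47 + 0 = 90. ✓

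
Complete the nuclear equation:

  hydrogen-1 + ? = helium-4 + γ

triton

Conserve mass number: 1 + A = 4 + 0, so A = 3.
Conserve atomic number: 1 + Z = 2 + 0, so Z = 1.
A = 3 and Z = 1 is hydrogen-3 — a triton.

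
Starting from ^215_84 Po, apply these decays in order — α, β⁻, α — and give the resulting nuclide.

Start: (A, Z) = (215, 84).
After α: (211, 82).
After β⁻: (211, 83).
After α: (207, 81).
Z = 81 is thallium.

Tl-207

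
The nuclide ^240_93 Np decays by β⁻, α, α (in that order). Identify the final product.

Th-232

Start: (A, Z) = (240, 93).
After β⁻: (240, 94).
After α: (236, 92).
After α: (232, 90).
Z = 90 is thorium.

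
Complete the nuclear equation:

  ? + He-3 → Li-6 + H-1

alpha particle

Conserve mass number: A + 3 = 6 + 1, so A = 4.
Conserve atomic number: Z + 2 = 3 + 1, so Z = 2.
A = 4 and Z = 2 is He-4 — an alpha particle.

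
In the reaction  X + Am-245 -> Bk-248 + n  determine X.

alpha particle

Conserve mass number: A + 245 = 248 + 1, so A = 4.
Conserve atomic number: Z + 95 = 97 + 0, so Z = 2.
A = 4 and Z = 2 is He-4 — an alpha particle.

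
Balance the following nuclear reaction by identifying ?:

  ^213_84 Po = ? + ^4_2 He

Pb-209

Conserve mass number: 213 = A + 4, so A = 209.
Conserve atomic number: 84 = Z + 2, so Z = 82.
Z = 82 is lead, so the species is ^209_82 Pb.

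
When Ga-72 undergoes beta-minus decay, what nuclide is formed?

Beta-minus decay: mass number changes by +0, atomic number by +1.
A: 72 = 72; Z: 31 + 1 = 32.
Z = 32 is germanium, so the daughter is Ge-72.

Ge-72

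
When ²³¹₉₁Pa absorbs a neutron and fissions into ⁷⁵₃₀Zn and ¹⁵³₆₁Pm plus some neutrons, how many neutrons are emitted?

Conserve mass number: 232 = 75 + 153 + k, so k = 232 − 228 = 4.
Check atomic number: 91 = 30 + 61 + 0 = 91. ✓

4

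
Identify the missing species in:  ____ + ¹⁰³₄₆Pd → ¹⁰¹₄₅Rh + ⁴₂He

deuteron

Conserve mass number: A + 103 = 101 + 4, so A = 2.
Conserve atomic number: Z + 46 = 45 + 2, so Z = 1.
A = 2 and Z = 1 is ²₁H — a deuteron.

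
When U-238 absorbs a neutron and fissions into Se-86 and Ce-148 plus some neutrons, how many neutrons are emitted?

5

Conserve mass number: 239 = 86 + 148 + k, so k = 239 − 234 = 5.
Check atomic number: 92 = 34 + 58 + 0 = 92. ✓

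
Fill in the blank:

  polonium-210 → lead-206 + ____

alpha particle

Conserve mass number: 210 = 206 + A, so A = 4.
Conserve atomic number: 84 = 82 + Z, so Z = 2.
A = 4 and Z = 2 is helium-4 — an alpha particle.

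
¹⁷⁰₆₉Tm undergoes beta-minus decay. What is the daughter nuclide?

Beta-minus decay: mass number changes by +0, atomic number by +1.
A: 170 = 170; Z: 69 + 1 = 70.
Z = 70 is ytterbium, so the daughter is ¹⁷⁰₇₀Yb.

Yb-170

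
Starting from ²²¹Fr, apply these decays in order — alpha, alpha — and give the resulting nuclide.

Bi-213

Start: (A, Z) = (221, 87).
After α: (217, 85).
After α: (213, 83).
Z = 83 is bismuth.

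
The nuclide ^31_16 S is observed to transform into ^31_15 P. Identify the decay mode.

beta-plus decay or electron capture

ΔA = 31 − 31 = 0; ΔZ = 15 − 16 = -1.
A is unchanged and Z drops by 1 — a proton has become a neutron (β⁺ emission or electron capture).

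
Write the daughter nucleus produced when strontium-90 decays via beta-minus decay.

Beta-minus decay: mass number changes by +0, atomic number by +1.
A: 90 = 90; Z: 38 + 1 = 39.
Z = 39 is yttrium, so the daughter is yttrium-90.

Y-90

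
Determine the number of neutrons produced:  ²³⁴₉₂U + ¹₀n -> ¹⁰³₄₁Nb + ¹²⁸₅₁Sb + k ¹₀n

4

Conserve mass number: 235 = 103 + 128 + k, so k = 235 − 231 = 4.
Check atomic number: 92 = 41 + 51 + 0 = 92. ✓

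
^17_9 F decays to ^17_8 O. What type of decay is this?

beta-plus decay or electron capture

ΔA = 17 − 17 = 0; ΔZ = 8 − 9 = -1.
A is unchanged and Z drops by 1 — a proton has become a neutron (β⁺ emission or electron capture).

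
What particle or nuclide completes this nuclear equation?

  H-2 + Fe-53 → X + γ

Conserve mass number: 2 + 53 = A + 0, so A = 55.
Conserve atomic number: 1 + 26 = Z + 0, so Z = 27.
Z = 27 is cobalt, so the species is Co-55.

Co-55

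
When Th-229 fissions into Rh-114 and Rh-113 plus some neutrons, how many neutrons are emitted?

2

Conserve mass number: 229 = 114 + 113 + k, so k = 229 − 227 = 2.
Check atomic number: 90 = 45 + 45 + 0 = 90. ✓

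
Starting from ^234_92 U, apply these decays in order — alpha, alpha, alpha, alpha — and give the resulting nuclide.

Po-218

Start: (A, Z) = (234, 92).
After α: (230, 90).
After α: (226, 88).
After α: (222, 86).
After α: (218, 84).
Z = 84 is polonium.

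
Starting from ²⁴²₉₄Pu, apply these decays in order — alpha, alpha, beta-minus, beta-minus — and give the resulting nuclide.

Start: (A, Z) = (242, 94).
After α: (238, 92).
After α: (234, 90).
After β⁻: (234, 91).
After β⁻: (234, 92).
Z = 92 is uranium.

U-234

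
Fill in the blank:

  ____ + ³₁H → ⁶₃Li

He-3

Conserve mass number: A + 3 = 6, so A = 3.
Conserve atomic number: Z + 1 = 3, so Z = 2.
Z = 2 is helium, so the species is ³₂He.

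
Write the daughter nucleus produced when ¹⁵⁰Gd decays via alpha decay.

Sm-146

Alpha decay: mass number changes by -4, atomic number by -2.
A: 150 − 4 = 146; Z: 64 − 2 = 62.
Z = 62 is samarium, so the daughter is ¹⁴⁶Sm.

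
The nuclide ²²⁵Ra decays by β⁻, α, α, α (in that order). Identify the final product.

Start: (A, Z) = (225, 88).
After β⁻: (225, 89).
After α: (221, 87).
After α: (217, 85).
After α: (213, 83).
Z = 83 is bismuth.

Bi-213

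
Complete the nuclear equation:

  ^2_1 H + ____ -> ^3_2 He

proton

Conserve mass number: 2 + A = 3, so A = 1.
Conserve atomic number: 1 + Z = 2, so Z = 1.
A = 1 and Z = 1 is ^1_1 H — a proton.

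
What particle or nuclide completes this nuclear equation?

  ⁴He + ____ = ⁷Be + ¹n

alpha particle

Conserve mass number: 4 + A = 7 + 1, so A = 4.
Conserve atomic number: 2 + Z = 4 + 0, so Z = 2.
A = 4 and Z = 2 is ⁴He — an alpha particle.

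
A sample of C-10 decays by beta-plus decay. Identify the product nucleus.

B-10

Beta-plus decay: mass number changes by +0, atomic number by -1.
A: 10 = 10; Z: 6 − 1 = 5.
Z = 5 is boron, so the daughter is B-10.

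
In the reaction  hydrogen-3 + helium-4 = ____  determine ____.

Conserve mass number: 3 + 4 = A, so A = 7.
Conserve atomic number: 1 + 2 = Z, so Z = 3.
Z = 3 is lithium, so the species is lithium-7.

Li-7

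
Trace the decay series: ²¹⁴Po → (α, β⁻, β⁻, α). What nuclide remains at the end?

Start: (A, Z) = (214, 84).
After α: (210, 82).
After β⁻: (210, 83).
After β⁻: (210, 84).
After α: (206, 82).
Z = 82 is lead.

Pb-206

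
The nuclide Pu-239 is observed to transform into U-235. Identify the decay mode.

ΔA = 235 − 239 = -4; ΔZ = 92 − 94 = -2.
A drops by 4 and Z drops by 2 — the signature of alpha emission.

alpha decay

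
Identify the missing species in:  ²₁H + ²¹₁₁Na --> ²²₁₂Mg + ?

Conserve mass number: 2 + 21 = 22 + A, so A = 1.
Conserve atomic number: 1 + 11 = 12 + Z, so Z = 0.
A = 1 and Z = 0 is ¹₀n — a neutron.

neutron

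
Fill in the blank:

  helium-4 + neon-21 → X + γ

Conserve mass number: 4 + 21 = A + 0, so A = 25.
Conserve atomic number: 2 + 10 = Z + 0, so Z = 12.
Z = 12 is magnesium, so the species is magnesium-25.

Mg-25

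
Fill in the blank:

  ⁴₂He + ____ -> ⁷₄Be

Conserve mass number: 4 + A = 7, so A = 3.
Conserve atomic number: 2 + Z = 4, so Z = 2.
Z = 2 is helium, so the species is ³₂He.

He-3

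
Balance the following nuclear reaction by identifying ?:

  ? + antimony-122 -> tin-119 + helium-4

Conserve mass number: A + 122 = 119 + 4, so A = 1.
Conserve atomic number: Z + 51 = 50 + 2, so Z = 1.
A = 1 and Z = 1 is hydrogen-1 — a proton.

proton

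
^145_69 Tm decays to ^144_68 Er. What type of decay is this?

ΔA = 144 − 145 = -1; ΔZ = 68 − 69 = -1.
A drops by 1 and Z drops by 1 — a proton was emitted.

proton emission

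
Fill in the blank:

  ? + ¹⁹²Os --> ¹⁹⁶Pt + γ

Conserve mass number: A + 192 = 196 + 0, so A = 4.
Conserve atomic number: Z + 76 = 78 + 0, so Z = 2.
A = 4 and Z = 2 is ⁴He — an alpha particle.

alpha particle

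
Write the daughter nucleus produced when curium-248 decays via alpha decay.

Alpha decay: mass number changes by -4, atomic number by -2.
A: 248 − 4 = 244; Z: 96 − 2 = 94.
Z = 94 is plutonium, so the daughter is plutonium-244.

Pu-244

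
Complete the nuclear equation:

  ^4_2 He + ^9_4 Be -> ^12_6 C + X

Conserve mass number: 4 + 9 = 12 + A, so A = 1.
Conserve atomic number: 2 + 4 = 6 + Z, so Z = 0.
A = 1 and Z = 0 is ^1_0 n — a neutron.

neutron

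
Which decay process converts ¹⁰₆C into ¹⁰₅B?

beta-plus decay or electron capture

ΔA = 10 − 10 = 0; ΔZ = 5 − 6 = -1.
A is unchanged and Z drops by 1 — a proton has become a neutron (β⁺ emission or electron capture).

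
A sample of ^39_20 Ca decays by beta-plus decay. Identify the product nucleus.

K-39

Beta-plus decay: mass number changes by +0, atomic number by -1.
A: 39 = 39; Z: 20 − 1 = 19.
Z = 19 is potassium, so the daughter is ^39_19 K.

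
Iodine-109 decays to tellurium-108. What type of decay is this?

proton emission

ΔA = 108 − 109 = -1; ΔZ = 52 − 53 = -1.
A drops by 1 and Z drops by 1 — a proton was emitted.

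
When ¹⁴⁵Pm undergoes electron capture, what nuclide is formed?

Nd-145

Electron capture: mass number changes by +0, atomic number by -1.
A: 145 = 145; Z: 61 − 1 = 60.
Z = 60 is neodymium, so the daughter is ¹⁴⁵Nd.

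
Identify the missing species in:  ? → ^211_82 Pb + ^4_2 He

Conserve mass number: A = 211 + 4, so A = 215.
Conserve atomic number: Z = 82 + 2, so Z = 84.
Z = 84 is polonium, so the species is ^215_84 Po.

Po-215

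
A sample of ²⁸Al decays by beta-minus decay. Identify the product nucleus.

Si-28

Beta-minus decay: mass number changes by +0, atomic number by +1.
A: 28 = 28; Z: 13 + 1 = 14.
Z = 14 is silicon, so the daughter is ²⁸Si.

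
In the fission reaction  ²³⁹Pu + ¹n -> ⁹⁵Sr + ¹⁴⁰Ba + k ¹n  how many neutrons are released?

Conserve mass number: 240 = 95 + 140 + k, so k = 240 − 235 = 5.
Check atomic number: 94 = 38 + 56 + 0 = 94. ✓

5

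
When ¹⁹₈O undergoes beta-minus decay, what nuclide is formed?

F-19

Beta-minus decay: mass number changes by +0, atomic number by +1.
A: 19 = 19; Z: 8 + 1 = 9.
Z = 9 is fluorine, so the daughter is ¹⁹₉F.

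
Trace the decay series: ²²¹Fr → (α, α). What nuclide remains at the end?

Bi-213

Start: (A, Z) = (221, 87).
After α: (217, 85).
After α: (213, 83).
Z = 83 is bismuth.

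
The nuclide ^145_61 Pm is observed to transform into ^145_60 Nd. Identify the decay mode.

beta-plus decay or electron capture

ΔA = 145 − 145 = 0; ΔZ = 60 − 61 = -1.
A is unchanged and Z drops by 1 — a proton has become a neutron (β⁺ emission or electron capture).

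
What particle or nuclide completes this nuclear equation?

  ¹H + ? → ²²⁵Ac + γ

Conserve mass number: 1 + A = 225 + 0, so A = 224.
Conserve atomic number: 1 + Z = 89 + 0, so Z = 88.
Z = 88 is radium, so the species is ²²⁴Ra.

Ra-224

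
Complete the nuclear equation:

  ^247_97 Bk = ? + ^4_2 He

Conserve mass number: 247 = A + 4, so A = 243.
Conserve atomic number: 97 = Z + 2, so Z = 95.
Z = 95 is americium, so the species is ^243_95 Am.

Am-243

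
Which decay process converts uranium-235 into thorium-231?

alpha decay

ΔA = 231 − 235 = -4; ΔZ = 90 − 92 = -2.
A drops by 4 and Z drops by 2 — the signature of alpha emission.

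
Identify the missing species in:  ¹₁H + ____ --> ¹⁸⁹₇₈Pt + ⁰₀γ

Ir-188

Conserve mass number: 1 + A = 189 + 0, so A = 188.
Conserve atomic number: 1 + Z = 78 + 0, so Z = 77.
Z = 77 is iridium, so the species is ¹⁸⁸₇₇Ir.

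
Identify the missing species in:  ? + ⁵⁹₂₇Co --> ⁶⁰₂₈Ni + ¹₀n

deuteron

Conserve mass number: A + 59 = 60 + 1, so A = 2.
Conserve atomic number: Z + 27 = 28 + 0, so Z = 1.
A = 2 and Z = 1 is ²₁H — a deuteron.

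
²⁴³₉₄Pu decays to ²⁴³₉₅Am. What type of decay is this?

ΔA = 243 − 243 = 0; ΔZ = 95 − 94 = +1.
A is unchanged and Z rises by 1 — a neutron has become a proton (β⁻ decay).

beta-minus decay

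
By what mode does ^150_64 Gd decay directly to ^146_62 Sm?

ΔA = 146 − 150 = -4; ΔZ = 62 − 64 = -2.
A drops by 4 and Z drops by 2 — the signature of alpha emission.

alpha decay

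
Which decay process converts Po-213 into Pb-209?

alpha decay

ΔA = 209 − 213 = -4; ΔZ = 82 − 84 = -2.
A drops by 4 and Z drops by 2 — the signature of alpha emission.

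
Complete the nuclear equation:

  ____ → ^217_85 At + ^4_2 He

Conserve mass number: A = 217 + 4, so A = 221.
Conserve atomic number: Z = 85 + 2, so Z = 87.
Z = 87 is francium, so the species is ^221_87 Fr.

Fr-221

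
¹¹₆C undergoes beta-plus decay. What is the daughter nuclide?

Beta-plus decay: mass number changes by +0, atomic number by -1.
A: 11 = 11; Z: 6 − 1 = 5.
Z = 5 is boron, so the daughter is ¹¹₅B.

B-11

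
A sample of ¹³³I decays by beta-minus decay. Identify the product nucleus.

Beta-minus decay: mass number changes by +0, atomic number by +1.
A: 133 = 133; Z: 53 + 1 = 54.
Z = 54 is xenon, so the daughter is ¹³³Xe.

Xe-133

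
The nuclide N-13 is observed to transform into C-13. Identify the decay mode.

ΔA = 13 − 13 = 0; ΔZ = 6 − 7 = -1.
A is unchanged and Z drops by 1 — a proton has become a neutron (β⁺ emission or electron capture).

beta-plus decay or electron capture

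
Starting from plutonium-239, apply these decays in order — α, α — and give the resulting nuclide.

Start: (A, Z) = (239, 94).
After α: (235, 92).
After α: (231, 90).
Z = 90 is thorium.

Th-231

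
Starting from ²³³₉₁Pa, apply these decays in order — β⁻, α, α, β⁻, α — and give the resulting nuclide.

Fr-221

Start: (A, Z) = (233, 91).
After β⁻: (233, 92).
After α: (229, 90).
After α: (225, 88).
After β⁻: (225, 89).
After α: (221, 87).
Z = 87 is francium.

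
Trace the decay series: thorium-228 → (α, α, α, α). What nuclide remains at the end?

Pb-212

Start: (A, Z) = (228, 90).
After α: (224, 88).
After α: (220, 86).
After α: (216, 84).
After α: (212, 82).
Z = 82 is lead.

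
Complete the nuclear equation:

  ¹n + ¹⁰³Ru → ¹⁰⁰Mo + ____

Conserve mass number: 1 + 103 = 100 + A, so A = 4.
Conserve atomic number: 0 + 44 = 42 + Z, so Z = 2.
A = 4 and Z = 2 is ⁴He — an alpha particle.

alpha particle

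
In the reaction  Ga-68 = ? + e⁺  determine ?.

Zn-68

Conserve mass number: 68 = A + 0, so A = 68.
Conserve atomic number: 31 = Z + 1, so Z = 30.
Z = 30 is zinc, so the species is Zn-68.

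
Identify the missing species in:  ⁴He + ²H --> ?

Li-6

Conserve mass number: 4 + 2 = A, so A = 6.
Conserve atomic number: 2 + 1 = Z, so Z = 3.
Z = 3 is lithium, so the species is ⁶Li.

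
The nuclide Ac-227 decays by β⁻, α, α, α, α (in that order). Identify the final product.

Pb-211

Start: (A, Z) = (227, 89).
After β⁻: (227, 90).
After α: (223, 88).
After α: (219, 86).
After α: (215, 84).
After α: (211, 82).
Z = 82 is lead.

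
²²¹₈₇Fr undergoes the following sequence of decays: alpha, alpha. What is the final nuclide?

Bi-213

Start: (A, Z) = (221, 87).
After α: (217, 85).
After α: (213, 83).
Z = 83 is bismuth.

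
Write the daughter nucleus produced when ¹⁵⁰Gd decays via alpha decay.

Alpha decay: mass number changes by -4, atomic number by -2.
A: 150 − 4 = 146; Z: 64 − 2 = 62.
Z = 62 is samarium, so the daughter is ¹⁴⁶Sm.

Sm-146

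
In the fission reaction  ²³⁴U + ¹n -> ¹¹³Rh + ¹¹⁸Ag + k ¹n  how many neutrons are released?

Conserve mass number: 235 = 113 + 118 + k, so k = 235 − 231 = 4.
Check atomic number: 92 = 45 + 47 + 0 = 92. ✓

4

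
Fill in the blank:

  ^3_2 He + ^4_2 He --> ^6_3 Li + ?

proton

Conserve mass number: 3 + 4 = 6 + A, so A = 1.
Conserve atomic number: 2 + 2 = 3 + Z, so Z = 1.
A = 1 and Z = 1 is ^1_1 H — a proton.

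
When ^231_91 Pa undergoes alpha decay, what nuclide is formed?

Alpha decay: mass number changes by -4, atomic number by -2.
A: 231 − 4 = 227; Z: 91 − 2 = 89.
Z = 89 is actinium, so the daughter is ^227_89 Ac.

Ac-227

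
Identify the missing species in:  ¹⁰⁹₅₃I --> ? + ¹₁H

Te-108

Conserve mass number: 109 = A + 1, so A = 108.
Conserve atomic number: 53 = Z + 1, so Z = 52.
Z = 52 is tellurium, so the species is ¹⁰⁸₅₂Te.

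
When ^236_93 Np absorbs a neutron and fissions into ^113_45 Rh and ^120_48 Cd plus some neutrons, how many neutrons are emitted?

Conserve mass number: 237 = 113 + 120 + k, so k = 237 − 233 = 4.
Check atomic number: 93 = 45 + 48 + 0 = 93. ✓

4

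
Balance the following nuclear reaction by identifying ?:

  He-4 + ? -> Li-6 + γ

Conserve mass number: 4 + A = 6 + 0, so A = 2.
Conserve atomic number: 2 + Z = 3 + 0, so Z = 1.
A = 2 and Z = 1 is H-2 — a deuteron.

deuteron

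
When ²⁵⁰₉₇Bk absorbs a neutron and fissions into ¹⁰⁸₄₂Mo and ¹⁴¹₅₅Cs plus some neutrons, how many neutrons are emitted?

Conserve mass number: 251 = 108 + 141 + k, so k = 251 − 249 = 2.
Check atomic number: 97 = 42 + 55 + 0 = 97. ✓

2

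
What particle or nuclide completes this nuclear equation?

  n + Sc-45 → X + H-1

Conserve mass number: 1 + 45 = A + 1, so A = 45.
Conserve atomic number: 0 + 21 = Z + 1, so Z = 20.
Z = 20 is calcium, so the species is Ca-45.

Ca-45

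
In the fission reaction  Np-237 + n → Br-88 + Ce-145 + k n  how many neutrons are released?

5

Conserve mass number: 238 = 88 + 145 + k, so k = 238 − 233 = 5.
Check atomic number: 93 = 35 + 58 + 0 = 93. ✓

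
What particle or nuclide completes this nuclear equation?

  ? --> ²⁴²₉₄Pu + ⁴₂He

Conserve mass number: A = 242 + 4, so A = 246.
Conserve atomic number: Z = 94 + 2, so Z = 96.
Z = 96 is curium, so the species is ²⁴⁶₉₆Cm.

Cm-246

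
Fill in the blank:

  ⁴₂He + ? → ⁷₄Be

He-3

Conserve mass number: 4 + A = 7, so A = 3.
Conserve atomic number: 2 + Z = 4, so Z = 2.
Z = 2 is helium, so the species is ³₂He.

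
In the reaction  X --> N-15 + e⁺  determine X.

Conserve mass number: A = 15 + 0, so A = 15.
Conserve atomic number: Z = 7 + 1, so Z = 8.
Z = 8 is oxygen, so the species is O-15.

O-15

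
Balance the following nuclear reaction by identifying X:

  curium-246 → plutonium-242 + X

alpha particle

Conserve mass number: 246 = 242 + A, so A = 4.
Conserve atomic number: 96 = 94 + Z, so Z = 2.
A = 4 and Z = 2 is helium-4 — an alpha particle.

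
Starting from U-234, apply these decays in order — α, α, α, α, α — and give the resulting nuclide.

Start: (A, Z) = (234, 92).
After α: (230, 90).
After α: (226, 88).
After α: (222, 86).
After α: (218, 84).
After α: (214, 82).
Z = 82 is lead.

Pb-214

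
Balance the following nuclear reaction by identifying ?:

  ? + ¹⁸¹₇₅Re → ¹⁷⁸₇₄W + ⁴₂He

Conserve mass number: A + 181 = 178 + 4, so A = 1.
Conserve atomic number: Z + 75 = 74 + 2, so Z = 1.
A = 1 and Z = 1 is ¹₁H — a proton.

proton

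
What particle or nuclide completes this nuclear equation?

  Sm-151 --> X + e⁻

Conserve mass number: 151 = A + 0, so A = 151.
Conserve atomic number: 62 = Z − 1, so Z = 63.
Z = 63 is europium, so the species is Eu-151.

Eu-151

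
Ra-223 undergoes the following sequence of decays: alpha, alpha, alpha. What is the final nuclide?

Pb-211

Start: (A, Z) = (223, 88).
After α: (219, 86).
After α: (215, 84).
After α: (211, 82).
Z = 82 is lead.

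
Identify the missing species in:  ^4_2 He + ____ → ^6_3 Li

Conserve mass number: 4 + A = 6, so A = 2.
Conserve atomic number: 2 + Z = 3, so Z = 1.
A = 2 and Z = 1 is ^2_1 H — a deuteron.

deuteron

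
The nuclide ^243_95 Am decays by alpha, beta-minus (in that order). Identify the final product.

Pu-239

Start: (A, Z) = (243, 95).
After α: (239, 93).
After β⁻: (239, 94).
Z = 94 is plutonium.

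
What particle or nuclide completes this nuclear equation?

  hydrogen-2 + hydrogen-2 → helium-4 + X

Conserve mass number: 2 + 2 = 4 + A, so A = 0.
Conserve atomic number: 1 + 1 = 2 + Z, so Z = 0.
A = 0 and Z = 0 is γ — a gamma ray.

gamma ray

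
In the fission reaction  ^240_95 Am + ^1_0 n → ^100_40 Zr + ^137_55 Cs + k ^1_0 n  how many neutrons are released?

Conserve mass number: 241 = 100 + 137 + k, so k = 241 − 237 = 4.
Check atomic number: 95 = 40 + 55 + 0 = 95. ✓

4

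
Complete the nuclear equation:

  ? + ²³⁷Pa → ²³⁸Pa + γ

Conserve mass number: A + 237 = 238 + 0, so A = 1.
Conserve atomic number: Z + 91 = 91 + 0, so Z = 0.
A = 1 and Z = 0 is ¹n — a neutron.

neutron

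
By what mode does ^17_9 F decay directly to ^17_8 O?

ΔA = 17 − 17 = 0; ΔZ = 8 − 9 = -1.
A is unchanged and Z drops by 1 — a proton has become a neutron (β⁺ emission or electron capture).

beta-plus decay or electron capture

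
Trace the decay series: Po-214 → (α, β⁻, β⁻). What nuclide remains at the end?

Po-210

Start: (A, Z) = (214, 84).
After α: (210, 82).
After β⁻: (210, 83).
After β⁻: (210, 84).
Z = 84 is polonium.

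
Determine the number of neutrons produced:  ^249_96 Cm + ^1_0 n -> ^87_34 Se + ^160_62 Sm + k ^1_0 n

Conserve mass number: 250 = 87 + 160 + k, so k = 250 − 247 = 3.
Check atomic number: 96 = 34 + 62 + 0 = 96. ✓

3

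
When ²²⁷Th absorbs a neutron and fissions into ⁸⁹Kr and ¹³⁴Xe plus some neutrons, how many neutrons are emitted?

5

Conserve mass number: 228 = 89 + 134 + k, so k = 228 − 223 = 5.
Check atomic number: 90 = 36 + 54 + 0 = 90. ✓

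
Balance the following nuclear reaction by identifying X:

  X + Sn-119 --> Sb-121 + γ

Conserve mass number: A + 119 = 121 + 0, so A = 2.
Conserve atomic number: Z + 50 = 51 + 0, so Z = 1.
A = 2 and Z = 1 is H-2 — a deuteron.

deuteron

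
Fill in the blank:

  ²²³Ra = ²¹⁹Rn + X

alpha particle

Conserve mass number: 223 = 219 + A, so A = 4.
Conserve atomic number: 88 = 86 + Z, so Z = 2.
A = 4 and Z = 2 is ⁴He — an alpha particle.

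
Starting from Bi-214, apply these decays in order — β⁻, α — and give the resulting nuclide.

Pb-210

Start: (A, Z) = (214, 83).
After β⁻: (214, 84).
After α: (210, 82).
Z = 82 is lead.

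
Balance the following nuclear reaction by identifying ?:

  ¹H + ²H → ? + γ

Conserve mass number: 1 + 2 = A + 0, so A = 3.
Conserve atomic number: 1 + 1 = Z + 0, so Z = 2.
Z = 2 is helium, so the species is ³He.

He-3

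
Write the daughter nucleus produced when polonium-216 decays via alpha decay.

Alpha decay: mass number changes by -4, atomic number by -2.
A: 216 − 4 = 212; Z: 84 − 2 = 82.
Z = 82 is lead, so the daughter is lead-212.

Pb-212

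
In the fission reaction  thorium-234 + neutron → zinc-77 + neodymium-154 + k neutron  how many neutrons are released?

Conserve mass number: 235 = 77 + 154 + k, so k = 235 − 231 = 4.
Check atomic number: 90 = 30 + 60 + 0 = 90. ✓

4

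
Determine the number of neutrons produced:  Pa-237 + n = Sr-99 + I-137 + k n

2

Conserve mass number: 238 = 99 + 137 + k, so k = 238 − 236 = 2.
Check atomic number: 91 = 38 + 53 + 0 = 91. ✓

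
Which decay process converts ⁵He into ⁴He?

ΔA = 4 − 5 = -1; ΔZ = 2 − 2 = +0.
A drops by 1 with Z unchanged — a neutron was emitted.

neutron emission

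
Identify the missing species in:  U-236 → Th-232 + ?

alpha particle

Conserve mass number: 236 = 232 + A, so A = 4.
Conserve atomic number: 92 = 90 + Z, so Z = 2.
A = 4 and Z = 2 is He-4 — an alpha particle.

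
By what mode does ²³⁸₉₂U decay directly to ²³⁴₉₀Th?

alpha decay

ΔA = 234 − 238 = -4; ΔZ = 90 − 92 = -2.
A drops by 4 and Z drops by 2 — the signature of alpha emission.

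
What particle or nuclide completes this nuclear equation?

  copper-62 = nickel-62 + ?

Conserve mass number: 62 = 62 + A, so A = 0.
Conserve atomic number: 29 = 28 + Z, so Z = 1.
A = 0 and Z = 1 is e⁺ — a positron.

positron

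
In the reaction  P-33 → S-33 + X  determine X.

beta-minus particle

Conserve mass number: 33 = 33 + A, so A = 0.
Conserve atomic number: 15 = 16 + Z, so Z = -1.
A = 0 and Z = -1 is e⁻ — a beta-minus particle.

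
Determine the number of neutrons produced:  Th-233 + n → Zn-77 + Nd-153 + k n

4

Conserve mass number: 234 = 77 + 153 + k, so k = 234 − 230 = 4.
Check atomic number: 90 = 30 + 60 + 0 = 90. ✓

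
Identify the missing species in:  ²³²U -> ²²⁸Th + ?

alpha particle

Conserve mass number: 232 = 228 + A, so A = 4.
Conserve atomic number: 92 = 90 + Z, so Z = 2.
A = 4 and Z = 2 is ⁴He — an alpha particle.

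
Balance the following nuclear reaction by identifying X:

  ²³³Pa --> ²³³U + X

beta-minus particle

Conserve mass number: 233 = 233 + A, so A = 0.
Conserve atomic number: 91 = 92 + Z, so Z = -1.
A = 0 and Z = -1 is e⁻ — a beta-minus particle.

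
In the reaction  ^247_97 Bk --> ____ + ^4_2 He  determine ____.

Am-243

Conserve mass number: 247 = A + 4, so A = 243.
Conserve atomic number: 97 = Z + 2, so Z = 95.
Z = 95 is americium, so the species is ^243_95 Am.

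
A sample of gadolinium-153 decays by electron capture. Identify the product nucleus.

Electron capture: mass number changes by +0, atomic number by -1.
A: 153 = 153; Z: 64 − 1 = 63.
Z = 63 is europium, so the daughter is europium-153.

Eu-153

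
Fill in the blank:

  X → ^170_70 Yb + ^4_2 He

Conserve mass number: A = 170 + 4, so A = 174.
Conserve atomic number: Z = 70 + 2, so Z = 72.
Z = 72 is hafnium, so the species is ^174_72 Hf.

Hf-174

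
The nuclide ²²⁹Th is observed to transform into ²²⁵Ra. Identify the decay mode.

ΔA = 225 − 229 = -4; ΔZ = 88 − 90 = -2.
A drops by 4 and Z drops by 2 — the signature of alpha emission.

alpha decay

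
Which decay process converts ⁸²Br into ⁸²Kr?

beta-minus decay

ΔA = 82 − 82 = 0; ΔZ = 36 − 35 = +1.
A is unchanged and Z rises by 1 — a neutron has become a proton (β⁻ decay).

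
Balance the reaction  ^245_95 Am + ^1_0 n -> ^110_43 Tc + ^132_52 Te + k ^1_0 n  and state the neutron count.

Conserve mass number: 246 = 110 + 132 + k, so k = 246 − 242 = 4.
Check atomic number: 95 = 43 + 52 + 0 = 95. ✓

4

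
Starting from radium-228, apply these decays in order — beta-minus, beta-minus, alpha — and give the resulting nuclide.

Ra-224

Start: (A, Z) = (228, 88).
After β⁻: (228, 89).
After β⁻: (228, 90).
After α: (224, 88).
Z = 88 is radium.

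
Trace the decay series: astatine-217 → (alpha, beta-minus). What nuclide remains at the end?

Po-213

Start: (A, Z) = (217, 85).
After α: (213, 83).
After β⁻: (213, 84).
Z = 84 is polonium.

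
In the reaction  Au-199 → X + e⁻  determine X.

Conserve mass number: 199 = A + 0, so A = 199.
Conserve atomic number: 79 = Z − 1, so Z = 80.
Z = 80 is mercury, so the species is Hg-199.

Hg-199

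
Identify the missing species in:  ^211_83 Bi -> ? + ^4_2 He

Conserve mass number: 211 = A + 4, so A = 207.
Conserve atomic number: 83 = Z + 2, so Z = 81.
Z = 81 is thallium, so the species is ^207_81 Tl.

Tl-207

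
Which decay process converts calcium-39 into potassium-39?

beta-plus decay or electron capture

ΔA = 39 − 39 = 0; ΔZ = 19 − 20 = -1.
A is unchanged and Z drops by 1 — a proton has become a neutron (β⁺ emission or electron capture).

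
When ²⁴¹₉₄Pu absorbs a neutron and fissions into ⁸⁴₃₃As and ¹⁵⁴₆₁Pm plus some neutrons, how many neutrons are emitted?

Conserve mass number: 242 = 84 + 154 + k, so k = 242 − 238 = 4.
Check atomic number: 94 = 33 + 61 + 0 = 94. ✓

4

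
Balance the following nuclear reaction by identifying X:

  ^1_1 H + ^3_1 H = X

He-4

Conserve mass number: 1 + 3 = A, so A = 4.
Conserve atomic number: 1 + 1 = Z, so Z = 2.
A = 4 and Z = 2 is ^4_2 He — an alpha particle.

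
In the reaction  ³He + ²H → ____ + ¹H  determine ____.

Conserve mass number: 3 + 2 = A + 1, so A = 4.
Conserve atomic number: 2 + 1 = Z + 1, so Z = 2.
A = 4 and Z = 2 is ⁴He — an alpha particle.

He-4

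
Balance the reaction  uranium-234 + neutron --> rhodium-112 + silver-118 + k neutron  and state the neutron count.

Conserve mass number: 235 = 112 + 118 + k, so k = 235 − 230 = 5.
Check atomic number: 92 = 45 + 47 + 0 = 92. ✓

5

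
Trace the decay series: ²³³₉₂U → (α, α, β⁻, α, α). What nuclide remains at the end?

At-217

Start: (A, Z) = (233, 92).
After α: (229, 90).
After α: (225, 88).
After β⁻: (225, 89).
After α: (221, 87).
After α: (217, 85).
Z = 85 is astatine.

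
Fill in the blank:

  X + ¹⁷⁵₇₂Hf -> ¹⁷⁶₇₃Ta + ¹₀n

Conserve mass number: A + 175 = 176 + 1, so A = 2.
Conserve atomic number: Z + 72 = 73 + 0, so Z = 1.
A = 2 and Z = 1 is ²₁H — a deuteron.

deuteron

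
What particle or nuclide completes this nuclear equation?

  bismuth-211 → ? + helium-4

Tl-207

Conserve mass number: 211 = A + 4, so A = 207.
Conserve atomic number: 83 = Z + 2, so Z = 81.
Z = 81 is thallium, so the species is thallium-207.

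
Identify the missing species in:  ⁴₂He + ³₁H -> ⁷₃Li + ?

Conserve mass number: 4 + 3 = 7 + A, so A = 0.
Conserve atomic number: 2 + 1 = 3 + Z, so Z = 0.
A = 0 and Z = 0 is ⁰₀γ — a gamma ray.

gamma ray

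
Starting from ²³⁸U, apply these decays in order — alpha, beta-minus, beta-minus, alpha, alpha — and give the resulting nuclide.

Start: (A, Z) = (238, 92).
After α: (234, 90).
After β⁻: (234, 91).
After β⁻: (234, 92).
After α: (230, 90).
After α: (226, 88).
Z = 88 is radium.

Ra-226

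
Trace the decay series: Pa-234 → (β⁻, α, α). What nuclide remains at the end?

Start: (A, Z) = (234, 91).
After β⁻: (234, 92).
After α: (230, 90).
After α: (226, 88).
Z = 88 is radium.

Ra-226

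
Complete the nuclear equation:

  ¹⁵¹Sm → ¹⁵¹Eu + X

Conserve mass number: 151 = 151 + A, so A = 0.
Conserve atomic number: 62 = 63 + Z, so Z = -1.
A = 0 and Z = -1 is e⁻ — a beta-minus particle.

beta-minus particle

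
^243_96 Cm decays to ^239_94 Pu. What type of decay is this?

ΔA = 239 − 243 = -4; ΔZ = 94 − 96 = -2.
A drops by 4 and Z drops by 2 — the signature of alpha emission.

alpha decay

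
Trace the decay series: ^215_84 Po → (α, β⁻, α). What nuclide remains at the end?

Tl-207

Start: (A, Z) = (215, 84).
After α: (211, 82).
After β⁻: (211, 83).
After α: (207, 81).
Z = 81 is thallium.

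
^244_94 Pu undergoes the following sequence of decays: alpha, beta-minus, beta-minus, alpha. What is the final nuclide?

Start: (A, Z) = (244, 94).
After α: (240, 92).
After β⁻: (240, 93).
After β⁻: (240, 94).
After α: (236, 92).
Z = 92 is uranium.

U-236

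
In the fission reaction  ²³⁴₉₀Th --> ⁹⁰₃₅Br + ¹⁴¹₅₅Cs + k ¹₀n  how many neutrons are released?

3

Conserve mass number: 234 = 90 + 141 + k, so k = 234 − 231 = 3.
Check atomic number: 90 = 35 + 55 + 0 = 90. ✓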